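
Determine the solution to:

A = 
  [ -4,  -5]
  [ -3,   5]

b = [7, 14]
x = [-3, 1]

Row reduce the augmented matrix [A|b]:
R2 → R2 - (3/4)·R1
REF = 
  [  -4,   -5,    7]
  [   0, 35/4, 35/4]

Back-substitution:
x₂ = (35/4) / (35/4) = 1
x₁ = (7 - (-5)(1)) / (-4) = -3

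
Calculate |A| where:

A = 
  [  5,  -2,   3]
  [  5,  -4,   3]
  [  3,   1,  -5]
68

Cofactor expansion along row 1:
det(A) = (5)·((-4)(-5) - (3)(1)) - (-2)·((5)(-5) - (3)(3)) + (3)·((5)(1) - (-4)(3))
  = (5)(17) - (-2)(-34) + (3)(17)
  = 68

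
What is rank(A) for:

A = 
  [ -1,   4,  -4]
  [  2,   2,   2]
Row reduce:
R2 → R2 + (2)·R1
REF = 
  [ -1,   4,  -4]
  [  0,  10,  -6]
Pivot columns: 1, 2 → 2 pivots.

rank(A) = 2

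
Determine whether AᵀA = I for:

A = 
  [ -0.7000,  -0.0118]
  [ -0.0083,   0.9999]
No

AᵀA = 
  [  0.4901,   0]
  [  0,   0.9999]
≠ I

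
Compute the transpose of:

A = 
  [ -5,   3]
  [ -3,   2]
Aᵀ = 
  [ -5,  -3]
  [  3,   2]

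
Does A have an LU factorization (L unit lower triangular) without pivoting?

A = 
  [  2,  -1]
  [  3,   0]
Yes.
A[1,1] = 2 ≠ 0, so Gaussian elimination proceeds without a row swap: multiplier ℓ₂₁ = (3)/(2) = 3/2, and U[2,2] = 0 - (3/2)(-1) = 3/2.
L = 
  [  1,   0]
  [3/2,   1]
U = 
  [  2,  -1]
  [  0, 3/2]
Check row 2 of LU: [(3/2)(2), (3/2)(-1) + (3/2)] = [3, 0] = row 2 of A ✓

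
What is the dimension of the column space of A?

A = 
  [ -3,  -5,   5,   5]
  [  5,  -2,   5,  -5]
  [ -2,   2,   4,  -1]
dim(Col(A)) = 3

Row reduce:
R2 → R2 + (5/3)·R1
R3 → R3 - (2/3)·R1
R3 → R3 + (16/31)·R2
REF = 
  [    -3,     -5,      5,      5]
  [     0,  -31/3,   40/3,   10/3]
  [     0,      0, 234/31, -81/31]
Pivot columns: 1, 2, 3 → 3 pivots.
dim(Col(A)) = number of pivot columns = 3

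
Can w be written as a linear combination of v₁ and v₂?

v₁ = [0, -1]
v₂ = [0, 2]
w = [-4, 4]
No

Form the augmented matrix and row-reduce:
[v₁|v₂|w] = 
  [  0,   0,  -4]
  [ -1,   2,   4]
Swap R1 ↔ R2
REF = 
  [ -1,   2,   4]
  [  0,   0,  -4]

Row 2 reads [0 0 | -4], i.e. 0 = -4, so the system is inconsistent and w ∉ span{v₁, v₂}.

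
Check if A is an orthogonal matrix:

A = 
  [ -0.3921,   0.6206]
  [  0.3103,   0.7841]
No

AᵀA = 
  [  0.2500,   0]
  [  0,   1]
≠ I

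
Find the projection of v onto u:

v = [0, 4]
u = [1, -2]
proj_u(v) = [-8/5, 16/5]

v·u = (0)(1) + (4)(-2) = -8
u·u = (1)² + (-2)² = 5
proj_u(v) = (v·u / u·u) × u = (-8/5) × u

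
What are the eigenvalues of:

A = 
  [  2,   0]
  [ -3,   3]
tr(A) = 5, det(A) = 6
Characteristic polynomial: λ² - tr(A)λ + det(A) = λ² - 5λ + 6
λ² - 5λ + 6 = (λ - 2)(λ - 3)

λ = 3, 2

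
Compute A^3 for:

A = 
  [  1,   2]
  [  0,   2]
A² = A·A:
A²[1,1] = (1)(1) + (2)(0) = 1
A²[1,2] = (1)(2) + (2)(2) = 6
A²[2,1] = (0)(1) + (2)(0) = 0
A²[2,2] = (0)(2) + (2)(2) = 4
A² = 
  [  1,   6]
  [  0,   4]

A^3 = A^2·A:
A^3[1,1] = (1)(1) + (6)(0) = 1
A^3[1,2] = (1)(2) + (6)(2) = 14
A^3[2,1] = (0)(1) + (4)(0) = 0
A^3[2,2] = (0)(2) + (4)(2) = 8
A^3 = 
  [  1,  14]
  [  0,   8]

Therefore
A^3 = 
  [  1,  14]
  [  0,   8]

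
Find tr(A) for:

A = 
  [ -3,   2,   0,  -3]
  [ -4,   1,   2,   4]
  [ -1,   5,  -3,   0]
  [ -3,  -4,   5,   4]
-1

tr(A) = -3 + 1 + -3 + 4 = -1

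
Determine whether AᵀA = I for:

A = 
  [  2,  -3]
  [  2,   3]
No

AᵀA = 
  [  8,   0]
  [  0,  18]
≠ I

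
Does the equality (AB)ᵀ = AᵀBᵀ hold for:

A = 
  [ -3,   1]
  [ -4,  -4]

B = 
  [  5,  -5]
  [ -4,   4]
No

(AB)ᵀ = 
  [-19,  -4]
  [ 19,   4]

AᵀBᵀ = 
  [  5,  -4]
  [ 25, -20]

The two matrices differ, so (AB)ᵀ ≠ AᵀBᵀ in general. The correct identity is (AB)ᵀ = BᵀAᵀ.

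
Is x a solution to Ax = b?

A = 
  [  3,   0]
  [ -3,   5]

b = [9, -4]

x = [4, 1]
No

Ax = [12, -7] ≠ b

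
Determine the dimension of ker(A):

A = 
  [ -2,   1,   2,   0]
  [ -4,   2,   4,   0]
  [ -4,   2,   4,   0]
nullity(A) = 3

Row reduce:
R2 → R2 - (2)·R1
R3 → R3 - (2)·R1
REF = 
  [ -2,   1,   2,   0]
  [  0,   0,   0,   0]
  [  0,   0,   0,   0]
Pivot columns: 1 → 1 pivot.
rank(A) = 1, so nullity(A) = 4 - 1 = 3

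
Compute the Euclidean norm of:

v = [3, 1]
3.162

||v||₂ = √((3)² + (1)²) = √10 = 3.162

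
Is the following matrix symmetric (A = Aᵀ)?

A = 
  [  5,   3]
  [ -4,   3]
No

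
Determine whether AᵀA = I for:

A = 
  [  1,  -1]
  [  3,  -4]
No

AᵀA = 
  [ 10, -13]
  [-13,  17]
≠ I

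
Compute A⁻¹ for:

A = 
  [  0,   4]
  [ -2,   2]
det(A) = (0)(2) - (4)(-2) = 8
For a 2×2 matrix, A⁻¹ = (1/det(A)) · [[d, -b], [-c, a]]
    = (1/8) · [[2, -4], [2, 0]]

A⁻¹ = 
  [ 1/4, -1/2]
  [ 1/4,    0]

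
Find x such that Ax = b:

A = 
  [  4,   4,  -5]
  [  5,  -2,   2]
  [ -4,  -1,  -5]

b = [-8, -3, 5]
x = [-1, -1, 0]

Row reduce the augmented matrix [A|b]:
R2 → R2 - (5/4)·R1
R3 → R3 + (1)·R1
R3 → R3 + (3/7)·R2
REF = 
  [      4,       4,      -5,      -8]
  [      0,      -7,    33/4,       7]
  [      0,       0, -181/28,       0]

Back-substitution:
x₃ = 0 / (-181/28) = 0
x₂ = (7 - (33/4)(0)) / (-7) = -1
x₁ = (-8 - (4)(-1) - (-5)(0)) / 4 = -1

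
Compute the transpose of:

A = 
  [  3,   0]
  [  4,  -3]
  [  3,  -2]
Aᵀ = 
  [  3,   4,   3]
  [  0,  -3,  -2]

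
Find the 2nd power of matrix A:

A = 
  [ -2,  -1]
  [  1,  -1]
A² = A·A:
A²[1,1] = (-2)(-2) + (-1)(1) = 3
A²[1,2] = (-2)(-1) + (-1)(-1) = 3
A²[2,1] = (1)(-2) + (-1)(1) = -3
A²[2,2] = (1)(-1) + (-1)(-1) = 0
A² = 
  [  3,   3]
  [ -3,   0]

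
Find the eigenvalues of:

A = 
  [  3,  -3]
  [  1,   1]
λ = 2 + i√2, 2 - i√2  (≈ 2 + 1.414i, 2 - 1.414i)

tr(A) = 4, det(A) = 6
Characteristic polynomial: λ² - tr(A)λ + det(A) = λ² - 4λ + 6
λ² - 4λ + 6 = 0  ⇒  λ = (4 ± √((-4)² - 4·(6)))/2 = (4 ± √(-8))/2
  = 2 + i√2,  2 - i√2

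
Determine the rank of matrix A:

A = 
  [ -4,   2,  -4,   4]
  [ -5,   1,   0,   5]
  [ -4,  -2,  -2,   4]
Row reduce:
R2 → R2 - (5/4)·R1
R3 → R3 - (1)·R1
R3 → R3 - (8/3)·R2
REF = 
  [   -4,     2,    -4,     4]
  [    0,  -3/2,     5,     0]
  [    0,     0, -34/3,     0]
Pivot columns: 1, 2, 3 → 3 pivots.

rank(A) = 3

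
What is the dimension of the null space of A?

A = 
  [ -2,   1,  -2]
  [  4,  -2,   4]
nullity(A) = 2

Row reduce:
R2 → R2 + (2)·R1
REF = 
  [ -2,   1,  -2]
  [  0,   0,   0]
Pivot columns: 1 → 1 pivot.
rank(A) = 1, so nullity(A) = 3 - 1 = 2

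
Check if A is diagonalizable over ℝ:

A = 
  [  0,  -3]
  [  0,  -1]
Yes

tr(A) = -1, det(A) = 0
Characteristic polynomial: λ² - tr(A)λ + det(A) = λ² + λ
λ² + λ = λ(λ + 1)
Eigenvalues: 0, -1
λ=-1: alg. mult. = 1, geom. mult. = 2 - rank(A - (-1)I) = 2 - 1 = 1
λ=0: alg. mult. = 1, geom. mult. = 2 - rank(A - (0)I) = 2 - 1 = 1
Sum of geometric multiplicities equals n, so A has n independent eigenvectors.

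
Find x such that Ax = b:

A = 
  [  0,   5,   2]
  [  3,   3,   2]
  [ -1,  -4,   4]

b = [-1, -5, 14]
x = [-2, -1, 2]

Row reduce the augmented matrix [A|b]:
Swap R1 ↔ R2
R3 → R3 + (1/3)·R1
R3 → R3 + (3/5)·R2
REF = 
  [     3,      3,      2,     -5]
  [     0,      5,      2,     -1]
  [     0,      0,  88/15, 176/15]

Back-substitution:
x₃ = (176/15) / (88/15) = 2
x₂ = (-1 - (2)(2)) / 5 = -1
x₁ = (-5 - (3)(-1) - (2)(2)) / 3 = -2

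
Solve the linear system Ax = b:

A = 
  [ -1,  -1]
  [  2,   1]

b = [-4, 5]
x = [1, 3]

Row reduce the augmented matrix [A|b]:
R2 → R2 + (2)·R1
REF = 
  [ -1,  -1,  -4]
  [  0,  -1,  -3]

Back-substitution:
x₂ = (-3) / (-1) = 3
x₁ = (-4 - (-1)(3)) / (-1) = 1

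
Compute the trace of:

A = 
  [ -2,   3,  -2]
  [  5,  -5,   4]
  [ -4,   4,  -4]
-11

tr(A) = -2 + -5 + -4 = -11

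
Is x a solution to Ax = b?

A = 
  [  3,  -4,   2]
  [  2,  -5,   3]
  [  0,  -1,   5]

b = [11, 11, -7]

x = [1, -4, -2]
No

Ax = [15, 16, -6] ≠ b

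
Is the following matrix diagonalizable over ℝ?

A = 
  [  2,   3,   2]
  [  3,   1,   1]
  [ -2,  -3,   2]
No

Characteristic polynomial: det(λI - A) = λ³ - 5λ² + 6λ + 28
By the rational root theorem any rational root is an integer dividing 28; none of those is a root, so p(λ) has no rational roots and hence (being an irreducible cubic) no repeated roots.
Discriminant of the cubic: Δ = -22252
Δ < 0 ⇒ one real eigenvalue and a complex-conjugate pair: λ ≈ 3.325 + 2.432i, 3.325 - 2.432i, -1.65
Has complex eigenvalues (not diagonalizable over ℝ).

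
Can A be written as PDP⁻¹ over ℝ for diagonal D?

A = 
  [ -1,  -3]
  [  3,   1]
No

tr(A) = 0, det(A) = 8
Characteristic polynomial: λ² - tr(A)λ + det(A) = λ² + 8
λ² + 8 = 0  ⇒  λ = (0 ± √((0)² - 4·(8)))/2 = (0 ± √(-32))/2
  = 2i√2,  -2i√2
Eigenvalues: 2i√2, -2i√2  (≈ 0 + 2.828i, 0 - 2.828i)
Has complex eigenvalues (not diagonalizable over ℝ).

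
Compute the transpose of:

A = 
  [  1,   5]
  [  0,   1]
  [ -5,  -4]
Aᵀ = 
  [  1,   0,  -5]
  [  5,   1,  -4]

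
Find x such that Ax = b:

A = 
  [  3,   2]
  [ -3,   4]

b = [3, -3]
Row reduce the augmented matrix [A|b]:
R2 → R2 + (1)·R1
REF = 
  [  3,   2,   3]
  [  0,   6,   0]

Back-substitution:
x₂ = 0 / 6 = 0
x₁ = (3 - (2)(0)) / 3 = 1

x = [1, 0]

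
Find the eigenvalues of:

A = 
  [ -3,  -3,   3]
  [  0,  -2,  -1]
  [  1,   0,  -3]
Characteristic polynomial: det(λI - A) = λ³ + 8λ² + 18λ + 9
Testing integer divisors of the constant term: p(-3) = 0, so (λ + 3) is a factor:
p(λ) = (λ + 3)(λ² + 5λ + 3)
λ² + 5λ + 3 = 0  ⇒  λ = (-5 ± √((5)² - 4·(3)))/2 = (-5 ± √(13))/2
  = (-5 + √13)/2,  (-5 - √13)/2

λ = -3, (-5 + √13)/2, (-5 - √13)/2  (≈ -3, -0.6972, -4.303)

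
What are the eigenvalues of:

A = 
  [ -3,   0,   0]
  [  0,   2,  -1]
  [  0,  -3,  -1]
Characteristic polynomial: det(λI - A) = λ³ + 2λ² - 8λ - 15
Testing integer divisors of the constant term: p(-3) = 0, so (λ + 3) is a factor:
p(λ) = (λ + 3)(λ² - λ - 5)
λ² - λ - 5 = 0  ⇒  λ = (1 ± √((-1)² - 4·(-5)))/2 = (1 ± √(21))/2
  = (1 + √21)/2,  (1 - √21)/2

λ = -3, (1 + √21)/2, (1 - √21)/2  (≈ -3, 2.791, -1.791)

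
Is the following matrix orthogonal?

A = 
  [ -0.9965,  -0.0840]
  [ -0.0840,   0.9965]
Yes

AᵀA = 
  [  1.0001,   0]
  [  0,   1.0001]
≈ I (equal to I up to the 4-dp rounding of the entries)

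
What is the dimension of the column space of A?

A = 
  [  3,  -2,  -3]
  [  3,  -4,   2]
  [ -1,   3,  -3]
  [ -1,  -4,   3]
Row reduce:
R2 → R2 - (1)·R1
R3 → R3 + (1/3)·R1
R4 → R4 + (1/3)·R1
R3 → R3 + (7/6)·R2
R4 → R4 - (7/3)·R2
R4 → R4 + (58/11)·R3
REF = 
  [   3,   -2,   -3]
  [   0,   -2,    5]
  [   0,    0, 11/6]
  [   0,    0,    0]
Pivot columns: 1, 2, 3 → 3 pivots.
dim(Col(A)) = number of pivot columns = 3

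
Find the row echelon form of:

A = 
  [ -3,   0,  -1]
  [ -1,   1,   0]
Row operations:
R2 → R2 - (1/3)·R1

Resulting echelon form:
REF = 
  [ -3,   0,  -1]
  [  0,   1, 1/3]

Rank = 2 (number of non-zero pivot rows).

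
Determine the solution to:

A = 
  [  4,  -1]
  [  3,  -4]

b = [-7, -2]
Row reduce the augmented matrix [A|b]:
R2 → R2 - (3/4)·R1
REF = 
  [    4,    -1,    -7]
  [    0, -13/4,  13/4]

Back-substitution:
x₂ = (13/4) / (-13/4) = -1
x₁ = (-7 - (-1)(-1)) / 4 = -2

x = [-2, -1]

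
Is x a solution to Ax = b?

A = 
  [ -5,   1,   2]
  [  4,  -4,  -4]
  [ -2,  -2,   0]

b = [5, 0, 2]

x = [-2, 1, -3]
Yes

Ax = [5, 0, 2] = b ✓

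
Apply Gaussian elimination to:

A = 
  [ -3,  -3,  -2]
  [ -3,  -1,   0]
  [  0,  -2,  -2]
Row operations:
R2 → R2 - (1)·R1
R3 → R3 + (1)·R2

Resulting echelon form:
REF = 
  [ -3,  -3,  -2]
  [  0,   2,   2]
  [  0,   0,   0]

Rank = 2 (number of non-zero pivot rows).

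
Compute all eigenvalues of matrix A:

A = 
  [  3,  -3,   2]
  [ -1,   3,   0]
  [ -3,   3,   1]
Characteristic polynomial: det(λI - A) = λ³ - 7λ² + 18λ - 18
Testing integer divisors of the constant term: p(3) = 0, so (λ - 3) is a factor:
p(λ) = (λ - 3)(λ² - 4λ + 6)
λ² - 4λ + 6 = 0  ⇒  λ = (4 ± √((-4)² - 4·(6)))/2 = (4 ± √(-8))/2
  = 2 + i√2,  2 - i√2

λ = 3, 2 + i√2, 2 - i√2  (≈ 3, 2 + 1.414i, 2 - 1.414i)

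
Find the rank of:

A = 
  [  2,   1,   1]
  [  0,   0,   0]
rank(A) = 1

Row reduce:
(no row operations needed)
REF = 
  [  2,   1,   1]
  [  0,   0,   0]
Pivot columns: 1 → 1 pivot.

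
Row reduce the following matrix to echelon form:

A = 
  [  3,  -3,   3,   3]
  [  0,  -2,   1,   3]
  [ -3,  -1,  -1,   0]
Row operations:
R3 → R3 + (1)·R1
R3 → R3 - (2)·R2

Resulting echelon form:
REF = 
  [  3,  -3,   3,   3]
  [  0,  -2,   1,   3]
  [  0,   0,   0,  -3]

Rank = 3 (number of non-zero pivot rows).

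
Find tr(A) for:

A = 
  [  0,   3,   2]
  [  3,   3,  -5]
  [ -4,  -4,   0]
3

tr(A) = 0 + 3 + 0 = 3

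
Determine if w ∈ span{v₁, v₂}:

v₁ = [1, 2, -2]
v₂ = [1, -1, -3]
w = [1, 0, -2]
No

Form the augmented matrix and row-reduce:
[v₁|v₂|w] = 
  [  1,   1,   1]
  [  2,  -1,   0]
  [ -2,  -3,  -2]
R2 → R2 - (2)·R1
R3 → R3 + (2)·R1
R3 → R3 - (1/3)·R2
REF = 
  [  1,   1,   1]
  [  0,  -3,  -2]
  [  0,   0, 2/3]

Row 3 reads [0 0 | 2/3], i.e. 0 = 2/3, so the system is inconsistent and w ∉ span{v₁, v₂}.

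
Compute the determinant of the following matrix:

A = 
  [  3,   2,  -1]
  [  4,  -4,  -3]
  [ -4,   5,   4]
Cofactor expansion along row 1:
det(A) = (3)·((-4)(4) - (-3)(5)) - (2)·((4)(4) - (-3)(-4)) + (-1)·((4)(5) - (-4)(-4))
  = (3)(-1) - (2)(4) + (-1)(4)
  = -15

det(A) = -15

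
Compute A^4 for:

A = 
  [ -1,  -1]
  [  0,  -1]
A^4 = 
  [  1,   4]
  [  0,   1]

A² = A·A:
A²[1,1] = (-1)(-1) + (-1)(0) = 1
A²[1,2] = (-1)(-1) + (-1)(-1) = 2
A²[2,1] = (0)(-1) + (-1)(0) = 0
A²[2,2] = (0)(-1) + (-1)(-1) = 1
A² = 
  [  1,   2]
  [  0,   1]

A^3 = A^2·A:
A^3[1,1] = (1)(-1) + (2)(0) = -1
A^3[1,2] = (1)(-1) + (2)(-1) = -3
A^3[2,1] = (0)(-1) + (1)(0) = 0
A^3[2,2] = (0)(-1) + (1)(-1) = -1
A^3 = 
  [ -1,  -3]
  [  0,  -1]

A^4 = A^3·A:
A^4[1,1] = (-1)(-1) + (-3)(0) = 1
A^4[1,2] = (-1)(-1) + (-3)(-1) = 4
A^4[2,1] = (0)(-1) + (-1)(0) = 0
A^4[2,2] = (0)(-1) + (-1)(-1) = 1
A^4 = 
  [  1,   4]
  [  0,   1]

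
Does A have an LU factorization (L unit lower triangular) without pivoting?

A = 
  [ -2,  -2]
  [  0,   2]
Yes.
A[1,1] = -2 ≠ 0, so Gaussian elimination proceeds without a row swap: multiplier ℓ₂₁ = (0)/(-2) = 0, and U[2,2] = 2 - (0)(-2) = 2.
L = 
  [  1,   0]
  [  0,   1]
U = 
  [ -2,  -2]
  [  0,   2]
Check row 2 of LU: [(0)(-2), (0)(-2) + 2] = [0, 2] = row 2 of A ✓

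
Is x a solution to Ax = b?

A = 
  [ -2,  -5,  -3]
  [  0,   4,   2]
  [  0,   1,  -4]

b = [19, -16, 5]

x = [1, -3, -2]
Yes

Ax = [19, -16, 5] = b ✓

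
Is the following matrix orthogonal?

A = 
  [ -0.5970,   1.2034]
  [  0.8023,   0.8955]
No

AᵀA = 
  [  1.0001,   0]
  [  0,   2.2501]
≠ I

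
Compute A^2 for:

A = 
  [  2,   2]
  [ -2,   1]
A² = A·A:
A²[1,1] = (2)(2) + (2)(-2) = 0
A²[1,2] = (2)(2) + (2)(1) = 6
A²[2,1] = (-2)(2) + (1)(-2) = -6
A²[2,2] = (-2)(2) + (1)(1) = -3
A² = 
  [  0,   6]
  [ -6,  -3]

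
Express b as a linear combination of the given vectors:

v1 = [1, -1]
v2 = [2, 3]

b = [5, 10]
c1 = -1, c2 = 3

b = -1·v1 + 3·v2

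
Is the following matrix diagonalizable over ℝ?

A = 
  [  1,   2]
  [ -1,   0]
No

tr(A) = 1, det(A) = 2
Characteristic polynomial: λ² - tr(A)λ + det(A) = λ² - λ + 2
λ² - λ + 2 = 0  ⇒  λ = (1 ± √((-1)² - 4·(2)))/2 = (1 ± √(-7))/2
  = (1 + i√7)/2,  (1 - i√7)/2
Eigenvalues: (1 + i√7)/2, (1 - i√7)/2  (≈ 0.5 + 1.323i, 0.5 - 1.323i)
Has complex eigenvalues (not diagonalizable over ℝ).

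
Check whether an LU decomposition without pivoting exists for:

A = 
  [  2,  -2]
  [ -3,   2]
Yes.
A[1,1] = 2 ≠ 0, so Gaussian elimination proceeds without a row swap: multiplier ℓ₂₁ = (-3)/(2) = -3/2, and U[2,2] = 2 - (-3/2)(-2) = -1.
L = 
  [   1,    0]
  [-3/2,    1]
U = 
  [  2,  -2]
  [  0,  -1]
Check row 2 of LU: [(-3/2)(2), (-3/2)(-2) + (-1)] = [-3, 2] = row 2 of A ✓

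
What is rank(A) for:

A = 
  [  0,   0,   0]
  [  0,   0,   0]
rank(A) = 0

Row reduce:
(no row operations needed)
REF = 
  [  0,   0,   0]
  [  0,   0,   0]
Pivot columns: none → 0 pivots.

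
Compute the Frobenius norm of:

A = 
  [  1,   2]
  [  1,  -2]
||A||_F = 3.162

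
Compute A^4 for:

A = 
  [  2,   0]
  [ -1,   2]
A^4 = 
  [ 16,   0]
  [-32,  16]

A² = A·A:
A²[1,1] = (2)(2) + (0)(-1) = 4
A²[1,2] = (2)(0) + (0)(2) = 0
A²[2,1] = (-1)(2) + (2)(-1) = -4
A²[2,2] = (-1)(0) + (2)(2) = 4
A² = 
  [  4,   0]
  [ -4,   4]

A^3 = A^2·A:
A^3[1,1] = (4)(2) + (0)(-1) = 8
A^3[1,2] = (4)(0) + (0)(2) = 0
A^3[2,1] = (-4)(2) + (4)(-1) = -12
A^3[2,2] = (-4)(0) + (4)(2) = 8
A^3 = 
  [  8,   0]
  [-12,   8]

A^4 = A^3·A:
A^4[1,1] = (8)(2) + (0)(-1) = 16
A^4[1,2] = (8)(0) + (0)(2) = 0
A^4[2,1] = (-12)(2) + (8)(-1) = -32
A^4[2,2] = (-12)(0) + (8)(2) = 16
A^4 = 
  [ 16,   0]
  [-32,  16]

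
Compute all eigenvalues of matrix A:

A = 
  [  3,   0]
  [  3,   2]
λ = 3, 2

tr(A) = 5, det(A) = 6
Characteristic polynomial: λ² - tr(A)λ + det(A) = λ² - 5λ + 6
λ² - 5λ + 6 = (λ - 2)(λ - 3)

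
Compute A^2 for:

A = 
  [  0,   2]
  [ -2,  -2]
A² = A·A:
A²[1,1] = (0)(0) + (2)(-2) = -4
A²[1,2] = (0)(2) + (2)(-2) = -4
A²[2,1] = (-2)(0) + (-2)(-2) = 4
A²[2,2] = (-2)(2) + (-2)(-2) = 0
A² = 
  [ -4,  -4]
  [  4,   0]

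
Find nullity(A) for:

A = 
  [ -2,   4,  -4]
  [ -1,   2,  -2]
nullity(A) = 2

Row reduce:
R2 → R2 - (1/2)·R1
REF = 
  [ -2,   4,  -4]
  [  0,   0,   0]
Pivot columns: 1 → 1 pivot.
rank(A) = 1, so nullity(A) = 3 - 1 = 2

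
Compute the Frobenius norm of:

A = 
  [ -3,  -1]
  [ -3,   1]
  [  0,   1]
||A||_F = 4.583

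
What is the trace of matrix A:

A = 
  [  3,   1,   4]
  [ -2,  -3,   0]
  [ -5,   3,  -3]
-3

tr(A) = 3 + -3 + -3 = -3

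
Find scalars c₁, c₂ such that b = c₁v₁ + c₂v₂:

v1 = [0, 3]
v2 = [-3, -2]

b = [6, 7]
c1 = 1, c2 = -2

b = 1·v1 + -2·v2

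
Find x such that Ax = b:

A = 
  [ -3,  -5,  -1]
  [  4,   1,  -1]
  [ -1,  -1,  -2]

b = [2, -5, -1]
x = [-1, 0, 1]

Row reduce the augmented matrix [A|b]:
R2 → R2 + (4/3)·R1
R3 → R3 - (1/3)·R1
R3 → R3 + (2/17)·R2
REF = 
  [    -3,     -5,     -1,      2]
  [     0,  -17/3,   -7/3,   -7/3]
  [     0,      0, -33/17, -33/17]

Back-substitution:
x₃ = (-33/17) / (-33/17) = 1
x₂ = (-7/3 - (-7/3)(1)) / (-17/3) = 0
x₁ = (2 - (-5)(0) - (-1)(1)) / (-3) = -1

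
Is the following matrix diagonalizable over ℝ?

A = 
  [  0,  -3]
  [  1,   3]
No

tr(A) = 3, det(A) = 3
Characteristic polynomial: λ² - tr(A)λ + det(A) = λ² - 3λ + 3
λ² - 3λ + 3 = 0  ⇒  λ = (3 ± √((-3)² - 4·(3)))/2 = (3 ± √(-3))/2
  = (3 + i√3)/2,  (3 - i√3)/2
Eigenvalues: (3 + i√3)/2, (3 - i√3)/2  (≈ 1.5 + 0.866i, 1.5 - 0.866i)
Has complex eigenvalues (not diagonalizable over ℝ).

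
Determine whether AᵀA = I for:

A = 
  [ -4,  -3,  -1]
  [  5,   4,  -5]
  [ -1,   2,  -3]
No

AᵀA = 
  [ 42,  30, -18]
  [ 30,  29, -23]
  [-18, -23,  35]
≠ I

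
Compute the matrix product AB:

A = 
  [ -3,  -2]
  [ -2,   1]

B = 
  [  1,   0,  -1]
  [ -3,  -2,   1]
AB = 
  [  3,   4,   1]
  [ -5,  -2,   3]

A is 2×2 and B is 2×3, so AB is 2×3. Each entry is (row of A)·(column of B):
AB[1,1] = (-3)(1) + (-2)(-3) = 3
AB[1,2] = (-3)(0) + (-2)(-2) = 4
AB[1,3] = (-3)(-1) + (-2)(1) = 1
AB[2,1] = (-2)(1) + (1)(-3) = -5
AB[2,2] = (-2)(0) + (1)(-2) = -2
AB[2,3] = (-2)(-1) + (1)(1) = 3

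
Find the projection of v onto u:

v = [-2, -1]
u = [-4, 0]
proj_u(v) = [-2, 0]

v·u = (-2)(-4) + (-1)(0) = 8
u·u = (-4)² + (0)² = 16
proj_u(v) = (v·u / u·u) × u = (8/16) × u = (1/2) × u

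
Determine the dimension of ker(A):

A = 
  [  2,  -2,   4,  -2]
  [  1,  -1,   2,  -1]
nullity(A) = 3

Row reduce:
R2 → R2 - (1/2)·R1
REF = 
  [  2,  -2,   4,  -2]
  [  0,   0,   0,   0]
Pivot columns: 1 → 1 pivot.
rank(A) = 1, so nullity(A) = 4 - 1 = 3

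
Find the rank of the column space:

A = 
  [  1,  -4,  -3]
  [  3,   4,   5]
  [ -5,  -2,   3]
dim(Col(A)) = 3

Row reduce:
R2 → R2 - (3)·R1
R3 → R3 + (5)·R1
R3 → R3 + (11/8)·R2
REF = 
  [   1,   -4,   -3]
  [   0,   16,   14]
  [   0,    0, 29/4]
Pivot columns: 1, 2, 3 → 3 pivots.
dim(Col(A)) = number of pivot columns = 3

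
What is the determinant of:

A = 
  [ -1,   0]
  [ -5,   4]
For a 2×2 matrix, det = ad - bc = (-1)(4) - (0)(-5) = -4

det(A) = -4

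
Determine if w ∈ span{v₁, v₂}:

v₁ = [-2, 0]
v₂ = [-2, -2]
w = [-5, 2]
Yes

Form the augmented matrix and row-reduce:
[v₁|v₂|w] = 
  [ -2,  -2,  -5]
  [  0,  -2,   2]
(already in echelon form — no row operations needed)

No row of the form [0 0 | nonzero], so the system is consistent. Back-substitution gives c₁ = 7/2, c₂ = -1: w = (7/2)·v₁ + (-1)·v₂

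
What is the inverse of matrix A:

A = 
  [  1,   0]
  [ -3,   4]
det(A) = (1)(4) - (0)(-3) = 4
For a 2×2 matrix, A⁻¹ = (1/det(A)) · [[d, -b], [-c, a]]
    = (1/4) · [[4, 0], [3, 1]]

A⁻¹ = 
  [  1,   0]
  [3/4, 1/4]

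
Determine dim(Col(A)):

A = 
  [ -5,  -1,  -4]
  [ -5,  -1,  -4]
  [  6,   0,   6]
dim(Col(A)) = 2

Row reduce:
R2 → R2 - (1)·R1
R3 → R3 + (6/5)·R1
Swap R2 ↔ R3
REF = 
  [  -5,   -1,   -4]
  [   0, -6/5,  6/5]
  [   0,    0,    0]
Pivot columns: 1, 2 → 2 pivots.
dim(Col(A)) = number of pivot columns = 2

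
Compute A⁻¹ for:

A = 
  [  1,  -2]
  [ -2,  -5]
det(A) = (1)(-5) - (-2)(-2) = -9
For a 2×2 matrix, A⁻¹ = (1/det(A)) · [[d, -b], [-c, a]]
    = (-1/9) · [[-5, 2], [2, 1]]

A⁻¹ = 
  [ 5/9, -2/9]
  [-2/9, -1/9]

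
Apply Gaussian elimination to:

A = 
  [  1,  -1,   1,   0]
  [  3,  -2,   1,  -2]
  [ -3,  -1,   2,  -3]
Row operations:
R2 → R2 - (3)·R1
R3 → R3 + (3)·R1
R3 → R3 + (4)·R2

Resulting echelon form:
REF = 
  [  1,  -1,   1,   0]
  [  0,   1,  -2,  -2]
  [  0,   0,  -3, -11]

Rank = 3 (number of non-zero pivot rows).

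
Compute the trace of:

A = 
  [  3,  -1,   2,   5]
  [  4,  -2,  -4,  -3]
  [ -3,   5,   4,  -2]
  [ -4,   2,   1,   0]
5

tr(A) = 3 + -2 + 4 + 0 = 5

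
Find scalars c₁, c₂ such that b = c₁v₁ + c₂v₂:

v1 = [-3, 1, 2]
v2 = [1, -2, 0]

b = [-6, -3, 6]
c1 = 3, c2 = 3

b = 3·v1 + 3·v2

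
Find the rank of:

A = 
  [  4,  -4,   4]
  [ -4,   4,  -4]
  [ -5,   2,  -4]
Row reduce:
R2 → R2 + (1)·R1
R3 → R3 + (5/4)·R1
Swap R2 ↔ R3
REF = 
  [  4,  -4,   4]
  [  0,  -3,   1]
  [  0,   0,   0]
Pivot columns: 1, 2 → 2 pivots.

rank(A) = 2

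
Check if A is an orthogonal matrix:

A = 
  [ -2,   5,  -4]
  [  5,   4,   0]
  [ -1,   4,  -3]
No

AᵀA = 
  [ 30,   6,  11]
  [  6,  57, -32]
  [ 11, -32,  25]
≠ I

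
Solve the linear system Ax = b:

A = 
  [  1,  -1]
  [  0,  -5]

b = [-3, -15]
Row reduce the augmented matrix [A|b]:
(already in echelon form)
REF = 
  [  1,  -1,  -3]
  [  0,  -5, -15]

Back-substitution:
x₂ = (-15) / (-5) = 3
x₁ = (-3 - (-1)(3)) / 1 = 0

x = [0, 3]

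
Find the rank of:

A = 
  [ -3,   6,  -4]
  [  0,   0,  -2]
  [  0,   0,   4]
Row reduce:
R3 → R3 + (2)·R2
REF = 
  [ -3,   6,  -4]
  [  0,   0,  -2]
  [  0,   0,   0]
Pivot columns: 1, 3 → 2 pivots.

rank(A) = 2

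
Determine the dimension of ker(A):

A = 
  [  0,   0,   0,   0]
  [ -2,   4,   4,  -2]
nullity(A) = 3

Row reduce:
Swap R1 ↔ R2
REF = 
  [ -2,   4,   4,  -2]
  [  0,   0,   0,   0]
Pivot columns: 1 → 1 pivot.
rank(A) = 1, so nullity(A) = 4 - 1 = 3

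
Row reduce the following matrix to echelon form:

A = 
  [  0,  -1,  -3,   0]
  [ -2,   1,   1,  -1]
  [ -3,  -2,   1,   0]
Row operations:
Swap R1 ↔ R2
R3 → R3 - (3/2)·R1
R3 → R3 - (7/2)·R2

Resulting echelon form:
REF = 
  [ -2,   1,   1,  -1]
  [  0,  -1,  -3,   0]
  [  0,   0,  10, 3/2]

Rank = 3 (number of non-zero pivot rows).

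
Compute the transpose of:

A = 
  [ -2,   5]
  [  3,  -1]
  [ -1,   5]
Aᵀ = 
  [ -2,   3,  -1]
  [  5,  -1,   5]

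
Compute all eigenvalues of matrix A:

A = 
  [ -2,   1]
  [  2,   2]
tr(A) = 0, det(A) = -6
Characteristic polynomial: λ² - tr(A)λ + det(A) = λ² - 6
λ² - 6 = 0  ⇒  λ = (0 ± √((0)² - 4·(-6)))/2 = (0 ± √(24))/2
  = √6,  -√6

λ = √6, -√6  (≈ 2.449, -2.449)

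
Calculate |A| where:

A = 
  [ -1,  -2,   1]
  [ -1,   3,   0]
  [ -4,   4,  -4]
Cofactor expansion along row 1:
det(A) = (-1)·((3)(-4) - (0)(4)) - (-2)·((-1)(-4) - (0)(-4)) + (1)·((-1)(4) - (3)(-4))
  = (-1)(-12) - (-2)(4) + (1)(8)
  = 28

det(A) = 28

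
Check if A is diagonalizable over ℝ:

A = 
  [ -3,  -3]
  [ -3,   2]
Yes

tr(A) = -1, det(A) = -15
Characteristic polynomial: λ² - tr(A)λ + det(A) = λ² + λ - 15
λ² + λ - 15 = 0  ⇒  λ = (-1 ± √((1)² - 4·(-15)))/2 = (-1 ± √(61))/2
  = (-1 + √61)/2,  (-1 - √61)/2
Eigenvalues: (-1 + √61)/2, (-1 - √61)/2  (≈ 3.405, -4.405)
The two irrational eigenvalues are distinct (simple), so each has alg. mult. = geom. mult. = 1.
Sum of geometric multiplicities equals n, so A has n independent eigenvectors.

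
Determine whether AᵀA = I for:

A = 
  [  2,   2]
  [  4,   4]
No

AᵀA = 
  [ 20,  20]
  [ 20,  20]
≠ I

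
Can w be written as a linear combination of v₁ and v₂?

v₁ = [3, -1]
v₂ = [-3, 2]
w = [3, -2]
Yes

Form the augmented matrix and row-reduce:
[v₁|v₂|w] = 
  [  3,  -3,   3]
  [ -1,   2,  -2]
R2 → R2 + (1/3)·R1
REF = 
  [  3,  -3,   3]
  [  0,   1,  -1]

No row of the form [0 0 | nonzero], so the system is consistent. Back-substitution gives c₁ = 0, c₂ = -1: w = (0)·v₁ + (-1)·v₂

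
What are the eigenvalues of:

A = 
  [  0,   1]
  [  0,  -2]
λ = 0, -2

tr(A) = -2, det(A) = 0
Characteristic polynomial: λ² - tr(A)λ + det(A) = λ² + 2λ
λ² + 2λ = λ(λ + 2)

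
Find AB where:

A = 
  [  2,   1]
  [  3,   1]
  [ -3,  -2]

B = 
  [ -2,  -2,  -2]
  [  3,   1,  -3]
A is 3×2 and B is 2×3, so AB is 3×3. Each entry is (row of A)·(column of B):
AB[1,1] = (2)(-2) + (1)(3) = -1
AB[1,2] = (2)(-2) + (1)(1) = -3
AB[1,3] = (2)(-2) + (1)(-3) = -7
AB[2,1] = (3)(-2) + (1)(3) = -3
AB[2,2] = (3)(-2) + (1)(1) = -5
AB[2,3] = (3)(-2) + (1)(-3) = -9
AB[3,1] = (-3)(-2) + (-2)(3) = 0
AB[3,2] = (-3)(-2) + (-2)(1) = 4
AB[3,3] = (-3)(-2) + (-2)(-3) = 12

AB = 
  [ -1,  -3,  -7]
  [ -3,  -5,  -9]
  [  0,   4,  12]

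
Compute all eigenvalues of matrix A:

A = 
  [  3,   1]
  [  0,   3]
λ = 3, 3

tr(A) = 6, det(A) = 9
Characteristic polynomial: λ² - tr(A)λ + det(A) = λ² - 6λ + 9
λ² - 6λ + 9 = (λ - 3)²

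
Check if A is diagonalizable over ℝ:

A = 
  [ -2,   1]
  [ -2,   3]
Yes

tr(A) = 1, det(A) = -4
Characteristic polynomial: λ² - tr(A)λ + det(A) = λ² - λ - 4
λ² - λ - 4 = 0  ⇒  λ = (1 ± √((-1)² - 4·(-4)))/2 = (1 ± √(17))/2
  = (1 + √17)/2,  (1 - √17)/2
Eigenvalues: (1 + √17)/2, (1 - √17)/2  (≈ 2.562, -1.562)
The two irrational eigenvalues are distinct (simple), so each has alg. mult. = geom. mult. = 1.
Sum of geometric multiplicities equals n, so A has n independent eigenvectors.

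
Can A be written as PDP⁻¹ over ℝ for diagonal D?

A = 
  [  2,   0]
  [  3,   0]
Yes

tr(A) = 2, det(A) = 0
Characteristic polynomial: λ² - tr(A)λ + det(A) = λ² - 2λ
λ² - 2λ = λ(λ - 2)
Eigenvalues: 2, 0
λ=0: alg. mult. = 1, geom. mult. = 2 - rank(A - (0)I) = 2 - 1 = 1
λ=2: alg. mult. = 1, geom. mult. = 2 - rank(A - (2)I) = 2 - 1 = 1
Sum of geometric multiplicities equals n, so A has n independent eigenvectors.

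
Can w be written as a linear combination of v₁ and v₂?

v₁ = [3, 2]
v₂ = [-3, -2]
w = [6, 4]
Yes

Form the augmented matrix and row-reduce:
[v₁|v₂|w] = 
  [  3,  -3,   6]
  [  2,  -2,   4]
R2 → R2 - (2/3)·R1
REF = 
  [  3,  -3,   6]
  [  0,   0,   0]

No row of the form [0 0 | nonzero], so the system is consistent. Back-substitution gives c₁ = 2, c₂ = 0: w = (2)·v₁ + (0)·v₂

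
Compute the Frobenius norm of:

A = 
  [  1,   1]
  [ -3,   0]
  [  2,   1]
||A||_F = 4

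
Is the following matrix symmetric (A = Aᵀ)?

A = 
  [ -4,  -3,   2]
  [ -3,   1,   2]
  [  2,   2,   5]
Yes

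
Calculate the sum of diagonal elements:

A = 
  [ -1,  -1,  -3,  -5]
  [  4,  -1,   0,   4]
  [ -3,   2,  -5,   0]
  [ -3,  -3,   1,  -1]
-8

tr(A) = -1 + -1 + -5 + -1 = -8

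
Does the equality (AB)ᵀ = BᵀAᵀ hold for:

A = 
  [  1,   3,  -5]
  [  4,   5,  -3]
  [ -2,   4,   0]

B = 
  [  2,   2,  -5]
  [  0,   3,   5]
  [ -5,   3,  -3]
Yes

(AB)ᵀ = 
  [ 27,  23,  -4]
  [ -4,  14,   8]
  [ 25,  14,  30]

BᵀAᵀ = 
  [ 27,  23,  -4]
  [ -4,  14,   8]
  [ 25,  14,  30]

Both sides are equal — this is the standard identity (AB)ᵀ = BᵀAᵀ, which holds for all A, B.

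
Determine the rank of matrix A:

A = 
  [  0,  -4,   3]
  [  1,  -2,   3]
Row reduce:
Swap R1 ↔ R2
REF = 
  [  1,  -2,   3]
  [  0,  -4,   3]
Pivot columns: 1, 2 → 2 pivots.

rank(A) = 2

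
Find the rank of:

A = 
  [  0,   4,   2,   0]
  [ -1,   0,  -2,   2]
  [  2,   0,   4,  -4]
Row reduce:
Swap R1 ↔ R2
R3 → R3 + (2)·R1
REF = 
  [ -1,   0,  -2,   2]
  [  0,   4,   2,   0]
  [  0,   0,   0,   0]
Pivot columns: 1, 2 → 2 pivots.

rank(A) = 2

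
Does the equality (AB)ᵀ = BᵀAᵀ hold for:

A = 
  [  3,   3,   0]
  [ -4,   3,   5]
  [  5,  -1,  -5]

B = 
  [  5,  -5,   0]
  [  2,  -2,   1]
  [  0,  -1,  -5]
Yes

(AB)ᵀ = 
  [ 21, -14,  23]
  [-21,   9, -18]
  [  3, -22,  24]

BᵀAᵀ = 
  [ 21, -14,  23]
  [-21,   9, -18]
  [  3, -22,  24]

Both sides are equal — this is the standard identity (AB)ᵀ = BᵀAᵀ, which holds for all A, B.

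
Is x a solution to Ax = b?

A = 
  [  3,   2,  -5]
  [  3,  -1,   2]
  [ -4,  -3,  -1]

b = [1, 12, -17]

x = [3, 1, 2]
Yes

Ax = [1, 12, -17] = b ✓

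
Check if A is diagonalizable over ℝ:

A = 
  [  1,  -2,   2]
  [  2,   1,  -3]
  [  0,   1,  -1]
No

Characteristic polynomial: det(λI - A) = λ³ - λ² + 6λ - 2
By the rational root theorem any rational root is an integer dividing 2; none of those is a root, so p(λ) has no rational roots and hence (being an irreducible cubic) no repeated roots.
Discriminant of the cubic: Δ = -728
Δ < 0 ⇒ one real eigenvalue and a complex-conjugate pair: λ ≈ 0.3268 + 2.381i, 0.3268 - 2.381i, 0.3464
Has complex eigenvalues (not diagonalizable over ℝ).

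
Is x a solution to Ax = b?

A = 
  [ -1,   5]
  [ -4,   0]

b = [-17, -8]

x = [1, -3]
No

Ax = [-16, -4] ≠ b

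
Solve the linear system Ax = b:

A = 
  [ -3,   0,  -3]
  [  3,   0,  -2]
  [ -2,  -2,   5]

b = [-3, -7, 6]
Row reduce the augmented matrix [A|b]:
R2 → R2 + (1)·R1
R3 → R3 - (2/3)·R1
Swap R2 ↔ R3
REF = 
  [ -3,   0,  -3,  -3]
  [  0,  -2,   7,   8]
  [  0,   0,  -5, -10]

Back-substitution:
x₃ = (-10) / (-5) = 2
x₂ = (8 - (7)(2)) / (-2) = 3
x₁ = (-3 - (0)(3) - (-3)(2)) / (-3) = -1

x = [-1, 3, 2]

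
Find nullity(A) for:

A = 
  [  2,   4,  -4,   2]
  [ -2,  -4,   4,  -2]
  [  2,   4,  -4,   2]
nullity(A) = 3

Row reduce:
R2 → R2 + (1)·R1
R3 → R3 - (1)·R1
REF = 
  [  2,   4,  -4,   2]
  [  0,   0,   0,   0]
  [  0,   0,   0,   0]
Pivot columns: 1 → 1 pivot.
rank(A) = 1, so nullity(A) = 4 - 1 = 3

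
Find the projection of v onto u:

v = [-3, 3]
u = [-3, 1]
v·u = (-3)(-3) + (3)(1) = 12
u·u = (-3)² + (1)² = 10
proj_u(v) = (v·u / u·u) × u = (12/10) × u = (6/5) × u

proj_u(v) = [-18/5, 6/5]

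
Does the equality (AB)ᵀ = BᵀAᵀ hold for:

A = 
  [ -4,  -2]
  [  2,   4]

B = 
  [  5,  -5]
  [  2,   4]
Yes

(AB)ᵀ = 
  [-24,  18]
  [ 12,   6]

BᵀAᵀ = 
  [-24,  18]
  [ 12,   6]

Both sides are equal — this is the standard identity (AB)ᵀ = BᵀAᵀ, which holds for all A, B.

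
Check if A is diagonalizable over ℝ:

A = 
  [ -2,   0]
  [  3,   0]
Yes

tr(A) = -2, det(A) = 0
Characteristic polynomial: λ² - tr(A)λ + det(A) = λ² + 2λ
λ² + 2λ = λ(λ + 2)
Eigenvalues: 0, -2
λ=-2: alg. mult. = 1, geom. mult. = 2 - rank(A - (-2)I) = 2 - 1 = 1
λ=0: alg. mult. = 1, geom. mult. = 2 - rank(A - (0)I) = 2 - 1 = 1
Sum of geometric multiplicities equals n, so A has n independent eigenvectors.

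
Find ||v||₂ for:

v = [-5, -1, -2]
5.477

||v||₂ = √((-5)² + (-1)² + (-2)²) = √30 = 5.477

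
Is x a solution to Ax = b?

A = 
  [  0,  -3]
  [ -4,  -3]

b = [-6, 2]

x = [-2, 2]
Yes

Ax = [-6, 2] = b ✓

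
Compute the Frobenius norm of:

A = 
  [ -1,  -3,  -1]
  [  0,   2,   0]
||A||_F = 3.873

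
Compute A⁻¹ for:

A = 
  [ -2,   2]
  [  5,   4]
det(A) = (-2)(4) - (2)(5) = -18
For a 2×2 matrix, A⁻¹ = (1/det(A)) · [[d, -b], [-c, a]]
    = (-1/18) · [[4, -2], [-5, -2]]

A⁻¹ = 
  [-2/9,  1/9]
  [5/18,  1/9]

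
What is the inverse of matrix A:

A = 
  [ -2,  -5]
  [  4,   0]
det(A) = (-2)(0) - (-5)(4) = 20
For a 2×2 matrix, A⁻¹ = (1/det(A)) · [[d, -b], [-c, a]]
    = (1/20) · [[0, 5], [-4, -2]]

A⁻¹ = 
  [    0,   1/4]
  [ -1/5, -1/10]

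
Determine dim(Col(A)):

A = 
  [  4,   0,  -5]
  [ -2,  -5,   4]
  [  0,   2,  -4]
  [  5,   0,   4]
Row reduce:
R2 → R2 + (1/2)·R1
R4 → R4 - (5/4)·R1
R3 → R3 + (2/5)·R2
R4 → R4 + (205/68)·R3
REF = 
  [    4,     0,    -5]
  [    0,    -5,   3/2]
  [    0,     0, -17/5]
  [    0,     0,     0]
Pivot columns: 1, 2, 3 → 3 pivots.
dim(Col(A)) = number of pivot columns = 3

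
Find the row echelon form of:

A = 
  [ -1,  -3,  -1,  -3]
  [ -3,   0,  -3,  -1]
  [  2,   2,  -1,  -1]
Row operations:
R2 → R2 - (3)·R1
R3 → R3 + (2)·R1
R3 → R3 + (4/9)·R2

Resulting echelon form:
REF = 
  [   -1,    -3,    -1,    -3]
  [    0,     9,     0,     8]
  [    0,     0,    -3, -31/9]

Rank = 3 (number of non-zero pivot rows).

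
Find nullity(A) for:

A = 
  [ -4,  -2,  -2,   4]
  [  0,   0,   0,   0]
nullity(A) = 3

Row reduce:
(no row operations needed)
REF = 
  [ -4,  -2,  -2,   4]
  [  0,   0,   0,   0]
Pivot columns: 1 → 1 pivot.
rank(A) = 1, so nullity(A) = 4 - 1 = 3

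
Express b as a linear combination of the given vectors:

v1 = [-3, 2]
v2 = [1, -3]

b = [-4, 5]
c1 = 1, c2 = -1

b = 1·v1 + -1·v2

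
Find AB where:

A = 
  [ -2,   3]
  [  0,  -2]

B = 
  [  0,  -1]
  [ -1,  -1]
A is 2×2 and B is 2×2, so AB is 2×2. Each entry is (row of A)·(column of B):
AB[1,1] = (-2)(0) + (3)(-1) = -3
AB[1,2] = (-2)(-1) + (3)(-1) = -1
AB[2,1] = (0)(0) + (-2)(-1) = 2
AB[2,2] = (0)(-1) + (-2)(-1) = 2

AB = 
  [ -3,  -1]
  [  2,   2]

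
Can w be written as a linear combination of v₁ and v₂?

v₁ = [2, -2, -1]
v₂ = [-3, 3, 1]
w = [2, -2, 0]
Yes

Form the augmented matrix and row-reduce:
[v₁|v₂|w] = 
  [  2,  -3,   2]
  [ -2,   3,  -2]
  [ -1,   1,   0]
R2 → R2 + (1)·R1
R3 → R3 + (1/2)·R1
Swap R2 ↔ R3
REF = 
  [   2,   -3,    2]
  [   0, -1/2,    1]
  [   0,    0,    0]

No row of the form [0 0 | nonzero], so the system is consistent. Back-substitution gives c₁ = -2, c₂ = -2: w = (-2)·v₁ + (-2)·v₂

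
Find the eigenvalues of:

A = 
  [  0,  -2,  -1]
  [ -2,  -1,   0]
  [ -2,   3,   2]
Characteristic polynomial: det(λI - A) = λ³ - λ² - 8λ
The constant term is 0, so λ = 0 is a root: p(λ) = λ(λ² - λ - 8)
λ² - λ - 8 = 0  ⇒  λ = (1 ± √((-1)² - 4·(-8)))/2 = (1 ± √(33))/2
  = (1 + √33)/2,  (1 - √33)/2

λ = 0, (1 + √33)/2, (1 - √33)/2  (≈ 0, 3.372, -2.372)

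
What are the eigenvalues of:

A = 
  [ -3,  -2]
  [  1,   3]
tr(A) = 0, det(A) = -7
Characteristic polynomial: λ² - tr(A)λ + det(A) = λ² - 7
λ² - 7 = 0  ⇒  λ = (0 ± √((0)² - 4·(-7)))/2 = (0 ± √(28))/2
  = √7,  -√7

λ = √7, -√7  (≈ 2.646, -2.646)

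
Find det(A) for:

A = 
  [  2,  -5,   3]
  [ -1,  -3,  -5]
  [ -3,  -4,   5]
Cofactor expansion along row 1:
det(A) = (2)·((-3)(5) - (-5)(-4)) - (-5)·((-1)(5) - (-5)(-3)) + (3)·((-1)(-4) - (-3)(-3))
  = (2)(-35) - (-5)(-20) + (3)(-5)
  = -185

det(A) = -185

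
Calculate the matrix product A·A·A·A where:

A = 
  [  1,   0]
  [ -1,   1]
A² = A·A:
A²[1,1] = (1)(1) + (0)(-1) = 1
A²[1,2] = (1)(0) + (0)(1) = 0
A²[2,1] = (-1)(1) + (1)(-1) = -2
A²[2,2] = (-1)(0) + (1)(1) = 1
A² = 
  [  1,   0]
  [ -2,   1]

A^3 = A^2·A:
A^3[1,1] = (1)(1) + (0)(-1) = 1
A^3[1,2] = (1)(0) + (0)(1) = 0
A^3[2,1] = (-2)(1) + (1)(-1) = -3
A^3[2,2] = (-2)(0) + (1)(1) = 1
A^3 = 
  [  1,   0]
  [ -3,   1]

A^4 = A^3·A:
A^4[1,1] = (1)(1) + (0)(-1) = 1
A^4[1,2] = (1)(0) + (0)(1) = 0
A^4[2,1] = (-3)(1) + (1)(-1) = -4
A^4[2,2] = (-3)(0) + (1)(1) = 1
A^4 = 
  [  1,   0]
  [ -4,   1]

Therefore
A^4 = 
  [  1,   0]
  [ -4,   1]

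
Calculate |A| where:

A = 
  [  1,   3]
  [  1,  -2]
-5

For a 2×2 matrix, det = ad - bc = (1)(-2) - (3)(1) = -5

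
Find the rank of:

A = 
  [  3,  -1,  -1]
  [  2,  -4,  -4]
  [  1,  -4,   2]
Row reduce:
R2 → R2 - (2/3)·R1
R3 → R3 - (1/3)·R1
R3 → R3 - (11/10)·R2
REF = 
  [    3,    -1,    -1]
  [    0, -10/3, -10/3]
  [    0,     0,     6]
Pivot columns: 1, 2, 3 → 3 pivots.

rank(A) = 3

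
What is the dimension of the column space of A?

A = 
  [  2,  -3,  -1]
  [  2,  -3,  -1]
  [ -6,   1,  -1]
dim(Col(A)) = 2

Row reduce:
R2 → R2 - (1)·R1
R3 → R3 + (3)·R1
Swap R2 ↔ R3
REF = 
  [  2,  -3,  -1]
  [  0,  -8,  -4]
  [  0,   0,   0]
Pivot columns: 1, 2 → 2 pivots.
dim(Col(A)) = number of pivot columns = 2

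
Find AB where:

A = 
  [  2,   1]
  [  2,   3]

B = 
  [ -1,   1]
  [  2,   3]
AB = 
  [  0,   5]
  [  4,  11]

A is 2×2 and B is 2×2, so AB is 2×2. Each entry is (row of A)·(column of B):
AB[1,1] = (2)(-1) + (1)(2) = 0
AB[1,2] = (2)(1) + (1)(3) = 5
AB[2,1] = (2)(-1) + (3)(2) = 4
AB[2,2] = (2)(1) + (3)(3) = 11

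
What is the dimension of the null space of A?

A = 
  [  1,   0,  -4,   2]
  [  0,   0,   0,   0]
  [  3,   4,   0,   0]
nullity(A) = 2

Row reduce:
R3 → R3 - (3)·R1
Swap R2 ↔ R3
REF = 
  [  1,   0,  -4,   2]
  [  0,   4,  12,  -6]
  [  0,   0,   0,   0]
Pivot columns: 1, 2 → 2 pivots.
rank(A) = 2, so nullity(A) = 4 - 2 = 2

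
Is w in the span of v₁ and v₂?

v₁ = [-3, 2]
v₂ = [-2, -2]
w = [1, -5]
Yes

Form the augmented matrix and row-reduce:
[v₁|v₂|w] = 
  [ -3,  -2,   1]
  [  2,  -2,  -5]
R2 → R2 + (2/3)·R1
REF = 
  [   -3,    -2,     1]
  [    0, -10/3, -13/3]

No row of the form [0 0 | nonzero], so the system is consistent. Back-substitution gives c₁ = -6/5, c₂ = 13/10: w = (-6/5)·v₁ + (13/10)·v₂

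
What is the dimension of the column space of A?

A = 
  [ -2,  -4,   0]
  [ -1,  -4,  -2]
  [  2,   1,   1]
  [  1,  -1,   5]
dim(Col(A)) = 3

Row reduce:
R2 → R2 - (1/2)·R1
R3 → R3 + (1)·R1
R4 → R4 + (1/2)·R1
R3 → R3 - (3/2)·R2
R4 → R4 - (3/2)·R2
R4 → R4 - (2)·R3
REF = 
  [ -2,  -4,   0]
  [  0,  -2,  -2]
  [  0,   0,   4]
  [  0,   0,   0]
Pivot columns: 1, 2, 3 → 3 pivots.
dim(Col(A)) = number of pivot columns = 3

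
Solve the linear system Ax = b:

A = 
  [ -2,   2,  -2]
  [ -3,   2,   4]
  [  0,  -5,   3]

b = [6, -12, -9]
Row reduce the augmented matrix [A|b]:
R2 → R2 - (3/2)·R1
R3 → R3 - (5)·R2
REF = 
  [ -2,   2,  -2,   6]
  [  0,  -1,   7, -21]
  [  0,   0, -32,  96]

Back-substitution:
x₃ = 96 / (-32) = -3
x₂ = (-21 - (7)(-3)) / (-1) = 0
x₁ = (6 - (2)(0) - (-2)(-3)) / (-2) = 0

x = [0, 0, -3]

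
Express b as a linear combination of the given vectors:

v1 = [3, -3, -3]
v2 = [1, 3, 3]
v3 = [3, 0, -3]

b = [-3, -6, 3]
c1 = 2, c2 = 0, c3 = -3

b = 2·v1 + 0·v2 + -3·v3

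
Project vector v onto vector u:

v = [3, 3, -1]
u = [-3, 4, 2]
proj_u(v) = [-3/29, 4/29, 2/29]

v·u = (3)(-3) + (3)(4) + (-1)(2) = 1
u·u = (-3)² + (4)² + (2)² = 29
proj_u(v) = (v·u / u·u) × u = (1/29) × u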